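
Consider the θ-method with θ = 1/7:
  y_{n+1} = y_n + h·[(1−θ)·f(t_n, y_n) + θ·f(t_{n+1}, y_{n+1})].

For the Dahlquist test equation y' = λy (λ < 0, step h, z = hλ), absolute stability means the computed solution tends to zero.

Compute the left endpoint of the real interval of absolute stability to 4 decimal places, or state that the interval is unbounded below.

left endpoint -2.8000.

Test eqn y'=λy, z=hλ:
  y_{n+1} = y_n + z·[6/7·y_n + 1/7·y_{n+1}] ⇒ (1 − 1/7z)y_{n+1} = (1 + 6/7z)y_n
  R(z) = (1 + 6/7z)/(1 − 1/7z).

Find x<0 with |R(x)|<1.
x=-1.29: |R|=0.0893
R=−1: 1+6/7x = −1+1/7x ⇒ -5/7x=2 ⇒ x=2/(-5/7)=-2.8000
Confirm numerically:
  x=-2.581: |R|=0.88571 <1
  x=-1.997: |R|=0.55374 <1
  x=-1.870: |R|=0.47576 <1
  x=-1.176: |R|=0.00685 <1
  x=-3.380: |R|=1.27938 >1
  x=-3.249: |R|=1.21905 >1
  x=-3.099: |R|=1.14803 >1
Stable set (-2.8000, 0).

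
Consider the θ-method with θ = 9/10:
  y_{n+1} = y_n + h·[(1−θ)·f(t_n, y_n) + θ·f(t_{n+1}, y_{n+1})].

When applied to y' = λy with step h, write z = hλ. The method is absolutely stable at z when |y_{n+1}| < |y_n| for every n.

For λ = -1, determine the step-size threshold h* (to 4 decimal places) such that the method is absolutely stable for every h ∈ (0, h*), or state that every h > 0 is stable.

interval (−∞, 0). Any h>0 works for λ=-1.

Test eqn y'=λy, z=hλ:
  y_{n+1} = y_n + z·[1/10·y_n + 9/10·y_{n+1}] ⇒ (1 − 9/10z)y_{n+1} = (1 + 1/10z)y_n
  Hence R(z) = (1 + 1/10z)/(1 − 9/10z).

Need |R(x)|<1, x<0.
x=-0.61: |R|=0.6062
x=-2: |R|=0.2857
x=-10: |R|=0.0000
x=-100: |R|=0.0989
θ=9/10≥1/2 ⇒ |1+1/10x|<|1−9/10x| ∀x<0 ⇒ unbounded interval.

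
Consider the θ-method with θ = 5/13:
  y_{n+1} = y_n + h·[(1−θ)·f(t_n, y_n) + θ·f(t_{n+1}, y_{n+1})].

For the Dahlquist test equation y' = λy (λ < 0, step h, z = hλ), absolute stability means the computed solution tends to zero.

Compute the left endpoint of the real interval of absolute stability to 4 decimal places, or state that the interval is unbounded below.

z* = -8.6667.

Set f=λy, z=hλ:
  y_{n+1} = y_n + z·[8/13·y_n + 5/13·y_{n+1}] ⇒ (1 − 5/13z)y_{n+1} = (1 + 8/13z)y_n
  Hence R(z) = (1 + 8/13z)/(1 − 5/13z).

Need |R(x)|<1, x<0.
x=-1.43: |R|=0.0774
R=−1: 1+8/13x = −1+5/13x ⇒ -3/13x=2 ⇒ x=2/(-3/13)=-8.6667
Confirm numerically:
  x=-7.603: |R|=0.93745 <1
  x=-6.992: |R|=0.89525 <1
  x=-4.798: |R|=0.68624 <1
  x=-4.260: |R|=0.61458 <1
  x=-8.982: |R|=1.01634 >1
  x=-8.734: |R|=1.00356 >1
Interval (-8.6667, 0).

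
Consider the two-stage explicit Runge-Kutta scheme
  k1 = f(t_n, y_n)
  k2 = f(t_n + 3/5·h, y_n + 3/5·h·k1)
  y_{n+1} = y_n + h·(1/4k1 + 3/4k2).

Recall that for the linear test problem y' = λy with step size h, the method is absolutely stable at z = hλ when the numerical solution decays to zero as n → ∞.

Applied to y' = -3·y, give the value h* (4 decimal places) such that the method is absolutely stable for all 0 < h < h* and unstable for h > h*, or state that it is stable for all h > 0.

(-2.2222,0); λ=-3 ⇒ h* = (20/9)/3 = 0.7407.

Test eqn y'=λy, z=hλ:
  k1=λy_n ⇒ h·k1=z·y_n;  k2=λ(1+3/5z)y_n ⇒ h·k2=z(1+3/5z)y_n
  y_{n+1}/y_n = 1 + 1/4z + 3/4z(1+3/5z) = 1 + z + 9/20z²
  ⇒ R(z) = 1 + z + 9/20z².

Need |R(x)|<1, x<0.
x=-0.43: |R|=0.6532
R=1: x+9/20x²=0 ⇒ x=−20/9=-2.2222; min R=1−1/(4·9/20)=0.4444>−1
Confirm numerically:
  x=-2.066: |R|=0.85476 <1
  x=-1.556: |R|=0.53351 <1
  x=-1.396: |R|=0.48097 <1
  x=-1.169: |R|=0.44595 <1
  x=-2.723: |R|=1.61363 >1
  x=-2.376: |R|=1.16442 >1
So |R|<1 on (-2.2222, 0).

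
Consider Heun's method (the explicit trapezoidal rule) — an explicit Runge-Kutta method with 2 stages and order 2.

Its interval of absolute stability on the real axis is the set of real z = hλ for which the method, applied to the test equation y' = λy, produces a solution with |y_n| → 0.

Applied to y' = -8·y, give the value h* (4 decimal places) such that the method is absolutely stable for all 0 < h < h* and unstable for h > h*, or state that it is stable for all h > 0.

Set f=λy, z=hλ:
  order 2, 2-stage ⇒ R(z)=1+z+z^2/2
  (e.g. R(-0.58)=0.58820, |R|=0.58820)

Boundary: |R(x)|=1, x<0.
x=-0.58: |R|=0.5882
|R(-1.78)|=0.8042 |R(-1.71)|=0.7520 |R(-1.64)|=0.7048
Bisect:
  x_lo=-2.8488 |R|=2.2090  x_hi=-0.2670 |R|=0.7686
  mid=-1.55791 |R|=0.65563 →hi
  mid=-2.20336 |R|=1.22404 →lo
  mid=-1.88063 |R|=0.88776 →hi
  mid=-2.04200 |R|=1.04288 →lo
  mid=-1.96132 |R|=0.96206 →hi
  mid=-2.00166 |R|=1.00166 →lo
  mid=-1.98149 |R|=0.98166 →hi
  mid=-1.99157 |R|=0.99161 →hi
  mid=-1.99661 |R|=0.99662 →hi
  ...
  [-2.00008,-1.99992] ⇒ x*=-2.0000
Stable set (-2.0000, 0).

(-2.0000,0); λ=-8 ⇒ h* = 0.2500.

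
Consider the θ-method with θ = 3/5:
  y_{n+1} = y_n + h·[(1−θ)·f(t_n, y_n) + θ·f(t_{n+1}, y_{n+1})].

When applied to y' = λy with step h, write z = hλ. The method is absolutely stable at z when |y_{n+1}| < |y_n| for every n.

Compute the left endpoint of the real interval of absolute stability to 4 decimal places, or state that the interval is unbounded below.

unbounded; (−∞, 0).

On y'=λy, z=hλ:
  y_{n+1} = y_n + z·[2/5·y_n + 3/5·y_{n+1}] ⇒ (1 − 3/5z)y_{n+1} = (1 + 2/5z)y_n
  so R(z) = (1 + 2/5z)/(1 − 3/5z).

Solve |R(x)|<1 on ℝ⁻.
x=-1.71: |R|=0.1560
x=-2: |R|=0.0909
x=-10: |R|=0.4286
x=-100: |R|=0.6393
θ=3/5≥1/2 ⇒ |1+2/5x|<|1−3/5x| ∀x<0 ⇒ stable on all of ℝ⁻.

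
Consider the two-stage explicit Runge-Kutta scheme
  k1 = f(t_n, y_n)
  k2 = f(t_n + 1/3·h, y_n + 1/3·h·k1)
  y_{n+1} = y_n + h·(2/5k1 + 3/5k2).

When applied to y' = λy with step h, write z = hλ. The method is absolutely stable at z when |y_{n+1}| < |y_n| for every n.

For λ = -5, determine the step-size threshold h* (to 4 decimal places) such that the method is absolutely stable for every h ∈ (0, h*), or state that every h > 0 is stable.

Set f=λy, z=hλ:
  k1=λy_n ⇒ h·k1=z·y_n;  k2=λ(1+1/3z)y_n ⇒ h·k2=z(1+1/3z)y_n
  y_{n+1}/y_n = 1 + 2/5z + 3/5z(1+1/3z) = 1 + z + 1/5z²
  Hence R(z) = 1 + z + 1/5z².

Need |R(x)|<1, x<0.
x=-0.61: |R|=0.4644
R=1: x+1/5x²=0 ⇒ x=−5=-5.0000; min R=1−1/(4·1/5)=-0.2500>−1
Confirm numerically:
  x=-4.260: |R|=0.36952 <1
  x=-2.473: |R|=0.24985 <1
  x=-2.444: |R|=0.24937 <1
  x=-2.369: |R|=0.24657 <1
  x=-5.408: |R|=1.44129 >1
  x=-5.348: |R|=1.37222 >1
Stable set (-5.0000, 0).

(-5.0000,0); λ=-5 ⇒ h* = (5)/5 = 1.0000.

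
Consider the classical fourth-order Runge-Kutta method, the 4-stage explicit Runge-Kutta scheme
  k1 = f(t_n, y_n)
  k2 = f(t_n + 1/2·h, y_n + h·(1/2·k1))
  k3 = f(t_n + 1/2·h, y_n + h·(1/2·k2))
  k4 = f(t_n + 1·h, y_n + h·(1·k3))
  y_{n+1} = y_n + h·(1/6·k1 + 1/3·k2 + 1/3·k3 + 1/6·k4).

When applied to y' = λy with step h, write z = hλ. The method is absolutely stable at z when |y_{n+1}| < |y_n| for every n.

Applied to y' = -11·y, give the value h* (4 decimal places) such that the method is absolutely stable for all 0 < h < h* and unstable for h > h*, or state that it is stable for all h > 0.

(-2.7853,0); λ=-11 ⇒ h* = 0.2532.

Set f=λy, z=hλ:
  order 4, 4-stage ⇒ R(z)=1+z+z^2/2+z^3/6+z^4/24
  (e.g. R(-0.7)=0.49784, |R|=0.49784)

Need |R(x)|<1, x<0.
x=-0.7: |R|=0.4978
|R(-3.03)|=1.4361 |R(-1.34)|=0.2911 |R(-1.04)|=0.3621
Bisect:
  x_lo=-3.3368 |R|=2.2036  x_hi=-0.3447 |R|=0.7085
  mid=-1.84074 |R|=0.29228 →hi
  mid=-2.58876 |R|=0.74193 →hi
  mid=-2.96277 |R|=1.30226 →lo
  mid=-2.77577 |R|=0.98573 →hi
  mid=-2.86927 |R|=1.13417 →lo
  mid=-2.82252 |R|=1.05759 →lo
  mid=-2.79914 |R|=1.02108 →lo
  ...
  [-2.78545,-2.78527] ⇒ x*=-2.7853
Interval (-2.7853, 0).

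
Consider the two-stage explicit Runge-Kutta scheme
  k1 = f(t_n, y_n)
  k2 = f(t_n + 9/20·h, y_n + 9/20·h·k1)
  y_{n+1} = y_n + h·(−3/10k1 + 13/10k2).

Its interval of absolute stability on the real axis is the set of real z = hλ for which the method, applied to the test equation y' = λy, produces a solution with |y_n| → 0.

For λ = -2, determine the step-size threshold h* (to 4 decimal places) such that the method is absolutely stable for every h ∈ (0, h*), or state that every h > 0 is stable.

(-1.7094,0); λ=-2 ⇒ h* = (200/117)/2 = 0.8547.

Set f=λy, z=hλ:
  k1=λy_n ⇒ h·k1=z·y_n;  k2=λ(1+9/20z)y_n ⇒ h·k2=z(1+9/20z)y_n
  y_{n+1}/y_n = 1 − 3/10z + 13/10z(1+9/20z) = 1 + z + 117/200z²
  R(z) = 1 + z + 117/200z².

Find x<0 with |R(x)|<1.
x=-1.37: |R|=0.7280
R=1: x+117/200x²=0 ⇒ x=−200/117=-1.7094; min R=1−1/(4·117/200)=0.5726>−1
Confirm numerically:
  x=-1.534: |R|=0.84260 <1
  x=-1.329: |R|=0.70425 <1
  x=-1.219: |R|=0.65029 <1
  x=-2.267: |R|=1.73948 >1
  x=-1.855: |R|=1.15800 >1
So |R|<1 on (-1.7094, 0).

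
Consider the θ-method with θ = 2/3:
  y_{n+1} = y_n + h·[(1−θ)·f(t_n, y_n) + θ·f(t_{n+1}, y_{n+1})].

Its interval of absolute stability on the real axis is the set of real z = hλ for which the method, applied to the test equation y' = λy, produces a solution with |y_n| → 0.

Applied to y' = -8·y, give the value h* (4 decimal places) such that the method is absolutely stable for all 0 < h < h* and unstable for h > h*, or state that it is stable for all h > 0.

Set f=λy, z=hλ:
  y_{n+1} = y_n + z·[1/3·y_n + 2/3·y_{n+1}] ⇒ (1 − 2/3z)y_{n+1} = (1 + 1/3z)y_n
  Hence R(z) = (1 + 1/3z)/(1 − 2/3z).

Need |R(x)|<1, x<0.
x=-1.48: |R|=0.2550
x=-2: |R|=0.1429
x=-10: |R|=0.3043
x=-100: |R|=0.4778
θ=2/3≥1/2 ⇒ |1+1/3x|<|1−2/3x| ∀x<0 ⇒ interval (−∞,0).

(−∞, 0) — no finite endpoint. Any h>0 works for λ=-8.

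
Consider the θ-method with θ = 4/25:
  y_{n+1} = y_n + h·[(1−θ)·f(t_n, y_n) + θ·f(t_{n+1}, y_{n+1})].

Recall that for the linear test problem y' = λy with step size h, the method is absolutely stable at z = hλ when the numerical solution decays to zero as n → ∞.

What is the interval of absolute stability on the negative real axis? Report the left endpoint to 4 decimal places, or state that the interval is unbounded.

With y'=λy (z=hλ):
  y_{n+1} = y_n + z·[21/25·y_n + 4/25·y_{n+1}] ⇒ (1 − 4/25z)y_{n+1} = (1 + 21/25z)y_n
  so R(z) = (1 + 21/25z)/(1 − 4/25z).

Find x<0 with |R(x)|<1.
x=-1.01: |R|=0.1305
R=−1: 1+21/25x = −1+4/25x ⇒ -17/25x=2 ⇒ x=2/(-17/25)=-2.9412
Confirm numerically:
  x=-2.896: |R|=0.97901 <1
  x=-2.693: |R|=0.88206 <1
  x=-1.741: |R|=0.36169 <1
  x=-1.485: |R|=0.19990 <1
  x=-3.258: |R|=1.14162 >1
  x=-3.144: |R|=1.09176 >1
  x=-3.033: |R|=1.04204 >1
So |R|<1 on (-2.9412, 0).

(-2.9412, 0).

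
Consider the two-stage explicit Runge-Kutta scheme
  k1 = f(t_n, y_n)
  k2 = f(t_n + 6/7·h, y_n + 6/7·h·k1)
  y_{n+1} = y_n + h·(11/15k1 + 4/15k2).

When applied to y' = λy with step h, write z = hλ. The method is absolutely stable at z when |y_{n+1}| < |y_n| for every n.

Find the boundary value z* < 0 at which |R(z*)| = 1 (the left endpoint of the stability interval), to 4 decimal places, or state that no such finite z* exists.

Set f=λy, z=hλ:
  k1=λy_n ⇒ h·k1=z·y_n;  k2=λ(1+6/7z)y_n ⇒ h·k2=z(1+6/7z)y_n
  y_{n+1}/y_n = 1 + 11/15z + 4/15z(1+6/7z) = 1 + z + 8/35z²
  R(z) = 1 + z + 8/35z².

Find x<0 with |R(x)|<1.
x=-1.16: |R|=0.1476
R=1: x+8/35x²=0 ⇒ x=−35/8=-4.3750; min R=1−1/(4·8/35)=-0.0938>−1
Confirm numerically:
  x=-4.222: |R|=0.85235 <1
  x=-3.287: |R|=0.18257 <1
  x=-2.150: |R|=0.09343 <1
  x=-4.730: |R|=1.38381 >1
  x=-4.596: |R|=1.23216 >1
  x=-4.590: |R|=1.22557 >1
Interval (-4.3750, 0).

z* = -4.3750.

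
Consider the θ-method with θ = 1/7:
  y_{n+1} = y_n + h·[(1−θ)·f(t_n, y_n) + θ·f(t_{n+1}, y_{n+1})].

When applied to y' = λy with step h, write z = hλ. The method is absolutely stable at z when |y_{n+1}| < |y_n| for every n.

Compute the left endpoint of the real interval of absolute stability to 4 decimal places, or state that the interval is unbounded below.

With y'=λy (z=hλ):
  y_{n+1} = y_n + z·[6/7·y_n + 1/7·y_{n+1}] ⇒ (1 − 1/7z)y_{n+1} = (1 + 6/7z)y_n
  Hence R(z) = (1 + 6/7z)/(1 − 1/7z).

Find x<0 with |R(x)|<1.
x=-0.97: |R|=0.1481
R=−1: 1+6/7x = −1+1/7x ⇒ -5/7x=2 ⇒ x=2/(-5/7)=-2.8000
Confirm numerically:
  x=-2.236: |R|=0.69467 <1
  x=-2.119: |R|=0.62660 <1
  x=-1.956: |R|=0.52881 <1
  x=-1.485: |R|=0.22510 <1
  x=-3.185: |R|=1.18900 >1
  x=-3.149: |R|=1.17194 >1
  x=-2.989: |R|=1.09460 >1
Stable set (-2.8000, 0).

z* = -2.8000.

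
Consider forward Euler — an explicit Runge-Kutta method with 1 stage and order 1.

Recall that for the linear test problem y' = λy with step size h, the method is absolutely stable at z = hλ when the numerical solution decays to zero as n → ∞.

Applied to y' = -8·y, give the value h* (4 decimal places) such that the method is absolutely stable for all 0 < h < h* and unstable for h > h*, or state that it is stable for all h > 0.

With y'=λy (z=hλ):
  order 1, 1-stage ⇒ R(z)=1+z
  (e.g. R(-0.81)=0.19000, |R|=0.19000)

Boundary: |R(x)|=1, x<0.
x=-0.81: |R|=0.1900
|R(-2.3)|=1.3000 |R(-2.29)|=1.2900 |R(-0.77)|=0.2300
Bisect:
  x_lo=-2.8842 |R|=1.8842  x_hi=-0.3688 |R|=0.6312
  mid=-1.62652 |R|=0.62652 →hi
  mid=-2.25536 |R|=1.25536 →lo
  mid=-1.94094 |R|=0.94094 →hi
  mid=-2.09815 |R|=1.09815 →lo
  mid=-2.01954 |R|=1.01954 →lo
  mid=-1.98024 |R|=0.98024 →hi
  mid=-1.99989 |R|=0.99989 →hi
  mid=-2.00972 |R|=1.00972 →lo
  ...
  [-2.00005,-1.99989] ⇒ x*=-2.0000
So |R|<1 on (-2.0000, 0).

(-2.0000,0); λ=-8 ⇒ h* = 0.2500.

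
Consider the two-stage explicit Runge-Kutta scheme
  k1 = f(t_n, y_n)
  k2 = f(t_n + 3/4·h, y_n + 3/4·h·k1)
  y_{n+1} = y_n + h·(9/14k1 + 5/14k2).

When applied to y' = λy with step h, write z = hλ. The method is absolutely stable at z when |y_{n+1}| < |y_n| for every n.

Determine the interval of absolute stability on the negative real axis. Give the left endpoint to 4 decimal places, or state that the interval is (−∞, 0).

With y'=λy (z=hλ):
  k1=λy_n ⇒ h·k1=z·y_n;  k2=λ(1+3/4z)y_n ⇒ h·k2=z(1+3/4z)y_n
  y_{n+1}/y_n = 1 + 9/14z + 5/14z(1+3/4z) = 1 + z + 15/56z²
  ⇒ R(z) = 1 + z + 15/56z².

Solve |R(x)|<1 on ℝ⁻.
x=-1.32: |R|=0.1467
R=1: x+15/56x²=0 ⇒ x=−56/15=-3.7333; min R=1−1/(4·15/56)=0.0667>−1
Confirm numerically:
  x=-2.548: |R|=0.19101 <1
  x=-2.438: |R|=0.15410 <1
  x=-1.534: |R|=0.09631 <1
  x=-4.065: |R|=1.36113 >1
  x=-4.051: |R|=1.34470 >1
  x=-3.762: |R|=1.02889 >1
So |R|<1 on (-3.7333, 0).

(-3.7333, 0).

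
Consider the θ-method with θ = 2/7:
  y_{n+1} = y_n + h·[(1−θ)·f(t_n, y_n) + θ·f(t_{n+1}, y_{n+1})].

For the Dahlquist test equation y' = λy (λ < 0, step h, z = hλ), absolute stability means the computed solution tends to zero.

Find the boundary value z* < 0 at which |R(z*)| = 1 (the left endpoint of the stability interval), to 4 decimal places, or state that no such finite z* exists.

z* = -4.6667.

With y'=λy (z=hλ):
  y_{n+1} = y_n + z·[5/7·y_n + 2/7·y_{n+1}] ⇒ (1 − 2/7z)y_{n+1} = (1 + 5/7z)y_n
  Hence R(z) = (1 + 5/7z)/(1 − 2/7z).

Solve |R(x)|<1 on ℝ⁻.
x=-1.28: |R|=0.0628
R=−1: 1+5/7x = −1+2/7x ⇒ -3/7x=2 ⇒ x=2/(-3/7)=-4.6667
Confirm numerically:
  x=-4.597: |R|=0.98709 <1
  x=-3.653: |R|=0.78743 <1
  x=-3.193: |R|=0.66973 <1
  x=-2.070: |R|=0.30072 <1
  x=-5.044: |R|=1.06625 >1
  x=-4.951: |R|=1.05047 >1
  x=-4.923: |R|=1.04565 >1
So |R|<1 on (-4.6667, 0).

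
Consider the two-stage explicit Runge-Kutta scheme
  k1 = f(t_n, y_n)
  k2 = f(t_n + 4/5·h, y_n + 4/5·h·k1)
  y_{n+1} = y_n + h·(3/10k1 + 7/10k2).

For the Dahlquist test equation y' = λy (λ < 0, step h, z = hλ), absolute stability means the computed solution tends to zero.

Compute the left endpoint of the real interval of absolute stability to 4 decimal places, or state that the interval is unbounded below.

z* = -1.7857.

Set f=λy, z=hλ:
  k1=λy_n ⇒ h·k1=z·y_n;  k2=λ(1+4/5z)y_n ⇒ h·k2=z(1+4/5z)y_n
  y_{n+1}/y_n = 1 + 3/10z + 7/10z(1+4/5z) = 1 + z + 14/25z²
  R(z) = 1 + z + 14/25z².

Boundary: |R(x)|=1, x<0.
x=-0.94: |R|=0.5548
R=1: x+14/25x²=0 ⇒ x=−25/14=-1.7857; min R=1−1/(4·14/25)=0.5536>−1
Confirm numerically:
  x=-1.623: |R|=0.85211 <1
  x=-1.530: |R|=0.78090 <1
  x=-0.975: |R|=0.55735 <1
  x=-2.290: |R|=1.64670 >1
  x=-2.278: |R|=1.62800 >1
  x=-1.833: |R|=1.04854 >1
Stable set (-1.7857, 0).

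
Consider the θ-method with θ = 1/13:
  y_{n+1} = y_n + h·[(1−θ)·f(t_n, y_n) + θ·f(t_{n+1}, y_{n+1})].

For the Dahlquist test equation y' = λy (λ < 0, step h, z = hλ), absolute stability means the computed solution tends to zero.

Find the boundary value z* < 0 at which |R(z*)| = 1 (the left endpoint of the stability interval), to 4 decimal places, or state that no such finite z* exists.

z* = -2.3636.

Set f=λy, z=hλ:
  y_{n+1} = y_n + z·[12/13·y_n + 1/13·y_{n+1}] ⇒ (1 − 1/13z)y_{n+1} = (1 + 12/13z)y_n
  R(z) = (1 + 12/13z)/(1 − 1/13z).

Need |R(x)|<1, x<0.
x=-1.03: |R|=0.0456
R=−1: 1+12/13x = −1+1/13x ⇒ -11/13x=2 ⇒ x=2/(-11/13)=-2.3636
Confirm numerically:
  x=-2.304: |R|=0.95714 <1
  x=-1.971: |R|=0.71151 <1
  x=-1.863: |R|=0.62948 <1
  x=-1.023: |R|=0.05163 <1
  x=-2.901: |R|=1.37174 >1
  x=-2.847: |R|=1.33552 >1
So |R|<1 on (-2.3636, 0).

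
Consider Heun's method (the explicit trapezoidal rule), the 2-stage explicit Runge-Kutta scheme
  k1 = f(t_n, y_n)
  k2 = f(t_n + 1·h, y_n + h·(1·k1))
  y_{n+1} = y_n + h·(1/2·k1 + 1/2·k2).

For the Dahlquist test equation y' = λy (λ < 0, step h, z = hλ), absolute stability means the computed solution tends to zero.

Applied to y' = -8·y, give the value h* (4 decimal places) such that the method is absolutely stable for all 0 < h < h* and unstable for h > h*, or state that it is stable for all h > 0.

With y'=λy (z=hλ):
  order 2, 2-stage ⇒ R(z)=1+z+z^2/2
  (e.g. R(-0.95)=0.50125, |R|=0.50125)

Find x<0 with |R(x)|<1.
x=-0.95: |R|=0.5012
|R(-1.9)|=0.9050 |R(-1.61)|=0.6861 |R(-1.54)|=0.6458
Bisect:
  x_lo=-2.5747 |R|=1.7399  x_hi=-0.1861 |R|=0.8312
  mid=-1.38042 |R|=0.57236 →hi
  mid=-1.97757 |R|=0.97782 →hi
  mid=-2.27615 |R|=1.31428 →lo
  mid=-2.12686 |R|=1.13491 →lo
  mid=-2.05222 |R|=1.05358 →lo
  mid=-2.01489 |R|=1.01501 →lo
  mid=-1.99623 |R|=0.99624 →hi
  mid=-2.00556 |R|=1.00558 →lo
  ...
  [-2.00002,-1.99988] ⇒ x*=-2.0000
Stable set (-2.0000, 0).

(-2.0000,0); λ=-8 ⇒ h* = 0.2500.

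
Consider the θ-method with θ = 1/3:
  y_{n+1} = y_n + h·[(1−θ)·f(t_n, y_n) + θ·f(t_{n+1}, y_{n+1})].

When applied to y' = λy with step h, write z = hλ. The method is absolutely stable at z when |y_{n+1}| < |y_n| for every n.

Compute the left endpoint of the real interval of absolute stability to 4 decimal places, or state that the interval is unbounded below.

left endpoint -6.0000.

Set f=λy, z=hλ:
  y_{n+1} = y_n + z·[2/3·y_n + 1/3·y_{n+1}] ⇒ (1 − 1/3z)y_{n+1} = (1 + 2/3z)y_n
  Hence R(z) = (1 + 2/3z)/(1 − 1/3z).

Find x<0 with |R(x)|<1.
x=-1.48: |R|=0.0089
R=−1: 1+2/3x = −1+1/3x ⇒ -1/3x=2 ⇒ x=2/(-1/3)=-6.0000
Confirm numerically:
  x=-5.924: |R|=0.99148 <1
  x=-3.913: |R|=0.69811 <1
  x=-3.290: |R|=0.56916 <1
  x=-2.902: |R|=0.47509 <1
  x=-6.566: |R|=1.05917 >1
  x=-6.231: |R|=1.02502 >1
Interval (-6.0000, 0).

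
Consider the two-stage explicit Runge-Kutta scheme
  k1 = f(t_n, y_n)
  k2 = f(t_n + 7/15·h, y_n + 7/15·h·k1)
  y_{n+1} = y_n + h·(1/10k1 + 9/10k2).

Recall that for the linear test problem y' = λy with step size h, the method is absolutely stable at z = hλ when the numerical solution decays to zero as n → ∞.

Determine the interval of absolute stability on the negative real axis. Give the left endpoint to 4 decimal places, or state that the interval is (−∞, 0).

Test eqn y'=λy, z=hλ:
  k1=λy_n ⇒ h·k1=z·y_n;  k2=λ(1+7/15z)y_n ⇒ h·k2=z(1+7/15z)y_n
  y_{n+1}/y_n = 1 + 1/10z + 9/10z(1+7/15z) = 1 + z + 21/50z²
  Hence R(z) = 1 + z + 21/50z².

Solve |R(x)|<1 on ℝ⁻.
x=-0.42: |R|=0.6541
R=1: x+21/50x²=0 ⇒ x=−50/21=-2.3810; min R=1−1/(4·21/50)=0.4048>−1
Confirm numerically:
  x=-1.952: |R|=0.64833 <1
  x=-1.453: |R|=0.43371 <1
  x=-1.127: |R|=0.40645 <1
  x=-2.784: |R|=1.47128 >1
  x=-2.495: |R|=1.11951 >1
Interval (-2.3810, 0).

z∈(-2.3810,0).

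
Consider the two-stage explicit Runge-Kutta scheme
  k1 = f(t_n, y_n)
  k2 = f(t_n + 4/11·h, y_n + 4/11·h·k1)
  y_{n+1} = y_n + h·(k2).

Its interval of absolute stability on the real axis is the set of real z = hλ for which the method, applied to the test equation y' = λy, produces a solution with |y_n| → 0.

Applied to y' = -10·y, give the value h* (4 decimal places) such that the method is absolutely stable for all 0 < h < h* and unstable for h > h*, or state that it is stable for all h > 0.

On y'=λy, z=hλ:
  k1=λy_n ⇒ h·k1=z·y_n;  k2=λ(1+4/11z)y_n ⇒ h·k2=z(1+4/11z)y_n
  y_{n+1}/y_n = 1 + z(1+4/11z) = 1 + z + 4/11z²
  R(z) = 1 + z + 4/11z².

Solve |R(x)|<1 on ℝ⁻.
x=-0.55: |R|=0.5600
R=1: x+4/11x²=0 ⇒ x=−11/4=-2.7500; min R=1−1/(4·4/11)=0.3125>−1
Confirm numerically:
  x=-1.770: |R|=0.36924 <1
  x=-1.649: |R|=0.33980 <1
  x=-1.568: |R|=0.32605 <1
  x=-3.122: |R|=1.42232 >1
  x=-3.035: |R|=1.31454 >1
  x=-2.916: |R|=1.17602 >1
So |R|<1 on (-2.7500, 0).

(-2.7500,0); λ=-10 ⇒ h* = (11/4)/10 = 0.2750.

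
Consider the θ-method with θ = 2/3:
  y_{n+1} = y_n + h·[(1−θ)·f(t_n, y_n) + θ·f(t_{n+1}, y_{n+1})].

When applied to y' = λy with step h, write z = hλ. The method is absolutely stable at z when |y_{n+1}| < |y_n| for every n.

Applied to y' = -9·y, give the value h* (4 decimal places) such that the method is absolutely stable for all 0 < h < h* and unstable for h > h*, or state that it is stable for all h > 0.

On y'=λy, z=hλ:
  y_{n+1} = y_n + z·[1/3·y_n + 2/3·y_{n+1}] ⇒ (1 − 2/3z)y_{n+1} = (1 + 1/3z)y_n
  so R(z) = (1 + 1/3z)/(1 − 2/3z).

Solve |R(x)|<1 on ℝ⁻.
x=-0.9: |R|=0.4375
x=-2: |R|=0.1429
x=-10: |R|=0.3043
x=-100: |R|=0.4778
θ=2/3≥1/2 ⇒ |1+1/3x|<|1−2/3x| ∀x<0 ⇒ unbounded interval.

(−∞, 0) — no finite endpoint. Any h>0 works for λ=-9.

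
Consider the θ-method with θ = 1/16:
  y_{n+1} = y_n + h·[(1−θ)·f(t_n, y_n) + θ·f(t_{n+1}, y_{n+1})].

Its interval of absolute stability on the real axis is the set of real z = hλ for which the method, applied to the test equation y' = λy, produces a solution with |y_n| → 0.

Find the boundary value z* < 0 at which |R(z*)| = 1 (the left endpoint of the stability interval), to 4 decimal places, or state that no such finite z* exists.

With y'=λy (z=hλ):
  y_{n+1} = y_n + z·[15/16·y_n + 1/16·y_{n+1}] ⇒ (1 − 1/16z)y_{n+1} = (1 + 15/16z)y_n
  Hence R(z) = (1 + 15/16z)/(1 − 1/16z).

Boundary: |R(x)|=1, x<0.
x=-1.42: |R|=0.3042
R=−1: 1+15/16x = −1+1/16x ⇒ -7/8x=2 ⇒ x=2/(-7/8)=-2.2857
Confirm numerically:
  x=-2.187: |R|=0.92401 <1
  x=-1.606: |R|=0.45950 <1
  x=-1.332: |R|=0.22963 <1
  x=-0.921: |R|=0.12913 <1
  x=-2.810: |R|=1.39022 >1
  x=-2.498: |R|=1.16067 >1
  x=-2.439: |R|=1.11638 >1
So |R|<1 on (-2.2857, 0).

z* = -2.2857.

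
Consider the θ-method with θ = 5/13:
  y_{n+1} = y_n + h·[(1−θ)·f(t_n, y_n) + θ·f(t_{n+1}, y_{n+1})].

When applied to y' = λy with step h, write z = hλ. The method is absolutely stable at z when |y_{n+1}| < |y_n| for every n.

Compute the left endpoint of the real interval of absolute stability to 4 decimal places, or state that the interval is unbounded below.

Test eqn y'=λy, z=hλ:
  y_{n+1} = y_n + z·[8/13·y_n + 5/13·y_{n+1}] ⇒ (1 − 5/13z)y_{n+1} = (1 + 8/13z)y_n
  ⇒ R(z) = (1 + 8/13z)/(1 − 5/13z).

Boundary: |R(x)|=1, x<0.
x=-0.59: |R|=0.5191
R=−1: 1+8/13x = −1+5/13x ⇒ -3/13x=2 ⇒ x=2/(-3/13)=-8.6667
Confirm numerically:
  x=-8.180: |R|=0.97291 <1
  x=-7.050: |R|=0.89948 <1
  x=-4.322: |R|=0.62340 <1
  x=-9.086: |R|=1.02153 >1
  x=-8.792: |R|=1.00660 >1
Interval (-8.6667, 0).

z* = -8.6667.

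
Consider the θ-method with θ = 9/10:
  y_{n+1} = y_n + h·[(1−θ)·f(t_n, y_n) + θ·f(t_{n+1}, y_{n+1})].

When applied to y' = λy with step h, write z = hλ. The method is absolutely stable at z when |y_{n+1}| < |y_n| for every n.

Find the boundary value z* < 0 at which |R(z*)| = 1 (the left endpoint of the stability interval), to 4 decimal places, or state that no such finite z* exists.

Test eqn y'=λy, z=hλ:
  y_{n+1} = y_n + z·[1/10·y_n + 9/10·y_{n+1}] ⇒ (1 − 9/10z)y_{n+1} = (1 + 1/10z)y_n
  ⇒ R(z) = (1 + 1/10z)/(1 − 9/10z).

Solve |R(x)|<1 on ℝ⁻.
x=-1.57: |R|=0.3494
x=-2: |R|=0.2857
x=-10: |R|=0.0000
x=-100: |R|=0.0989
θ=9/10≥1/2 ⇒ |1+1/10x|<|1−9/10x| ∀x<0 ⇒ interval (−∞,0).

interval (−∞, 0).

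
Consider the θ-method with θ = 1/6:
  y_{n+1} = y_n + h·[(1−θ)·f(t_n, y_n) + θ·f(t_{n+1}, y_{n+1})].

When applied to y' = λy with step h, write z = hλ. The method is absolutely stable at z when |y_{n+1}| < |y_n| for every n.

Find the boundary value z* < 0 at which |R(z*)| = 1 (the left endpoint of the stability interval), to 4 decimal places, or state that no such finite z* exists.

Set f=λy, z=hλ:
  y_{n+1} = y_n + z·[5/6·y_n + 1/6·y_{n+1}] ⇒ (1 − 1/6z)y_{n+1} = (1 + 5/6z)y_n
  so R(z) = (1 + 5/6z)/(1 − 1/6z).

Need |R(x)|<1, x<0.
x=-1.12: |R|=0.0562
R=−1: 1+5/6x = −1+1/6x ⇒ -2/3x=2 ⇒ x=2/(-2/3)=-3.0000
Confirm numerically:
  x=-2.769: |R|=0.89463 <1
  x=-2.464: |R|=0.74669 <1
  x=-2.360: |R|=0.69378 <1
  x=-1.749: |R|=0.35424 <1
  x=-3.317: |R|=1.13610 >1
  x=-3.147: |R|=1.06428 >1
Stable set (-3.0000, 0).

z* = -3.0000.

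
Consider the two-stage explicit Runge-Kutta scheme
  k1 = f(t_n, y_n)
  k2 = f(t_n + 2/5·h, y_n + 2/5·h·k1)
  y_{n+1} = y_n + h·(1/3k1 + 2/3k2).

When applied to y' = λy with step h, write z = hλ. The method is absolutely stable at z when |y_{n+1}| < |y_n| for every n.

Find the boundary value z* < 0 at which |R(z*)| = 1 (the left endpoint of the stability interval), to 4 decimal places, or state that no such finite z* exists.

Set f=λy, z=hλ:
  k1=λy_n ⇒ h·k1=z·y_n;  k2=λ(1+2/5z)y_n ⇒ h·k2=z(1+2/5z)y_n
  y_{n+1}/y_n = 1 + 1/3z + 2/3z(1+2/5z) = 1 + z + 4/15z²
  R(z) = 1 + z + 4/15z².

Solve |R(x)|<1 on ℝ⁻.
x=-0.52: |R|=0.5521
R=1: x+4/15x²=0 ⇒ x=−15/4=-3.7500; min R=1−1/(4·4/15)=0.0625>−1
Confirm numerically:
  x=-2.817: |R|=0.29913 <1
  x=-2.807: |R|=0.29413 <1
  x=-1.949: |R|=0.06396 <1
  x=-4.193: |R|=1.49533 >1
  x=-4.023: |R|=1.29287 >1
Interval (-3.7500, 0).

z* = -3.7500.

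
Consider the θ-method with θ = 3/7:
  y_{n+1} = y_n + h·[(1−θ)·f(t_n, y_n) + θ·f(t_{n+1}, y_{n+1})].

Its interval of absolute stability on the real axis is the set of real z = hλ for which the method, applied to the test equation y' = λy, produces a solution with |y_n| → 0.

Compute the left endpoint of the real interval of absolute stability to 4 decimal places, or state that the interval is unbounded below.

On y'=λy, z=hλ:
  y_{n+1} = y_n + z·[4/7·y_n + 3/7·y_{n+1}] ⇒ (1 − 3/7z)y_{n+1} = (1 + 4/7z)y_n
  ⇒ R(z) = (1 + 4/7z)/(1 − 3/7z).

Find x<0 with |R(x)|<1.
x=-1.03: |R|=0.2854
R=−1: 1+4/7x = −1+3/7x ⇒ -1/7x=2 ⇒ x=2/(-1/7)=-14.0000
Confirm numerically:
  x=-9.904: |R|=0.88843 <1
  x=-9.771: |R|=0.88354 <1
  x=-5.815: |R|=0.66517 <1
  x=-14.086: |R|=1.00175 >1
  x=-14.083: |R|=1.00169 >1
So |R|<1 on (-14.0000, 0).

left endpoint -14.0000.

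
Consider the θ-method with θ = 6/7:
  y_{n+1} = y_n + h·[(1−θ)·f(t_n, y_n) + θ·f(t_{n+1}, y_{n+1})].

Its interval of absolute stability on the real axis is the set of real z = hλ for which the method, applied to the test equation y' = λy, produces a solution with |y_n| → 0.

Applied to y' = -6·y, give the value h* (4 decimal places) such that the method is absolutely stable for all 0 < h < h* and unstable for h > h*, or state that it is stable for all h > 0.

On y'=λy, z=hλ:
  y_{n+1} = y_n + z·[1/7·y_n + 6/7·y_{n+1}] ⇒ (1 − 6/7z)y_{n+1} = (1 + 1/7z)y_n
  Hence R(z) = (1 + 1/7z)/(1 − 6/7z).

Boundary: |R(x)|=1, x<0.
x=-1.72: |R|=0.3048
x=-2: |R|=0.2632
x=-10: |R|=0.0448
x=-100: |R|=0.1532
θ=6/7≥1/2 ⇒ |1+1/7x|<|1−6/7x| ∀x<0 ⇒ interval (−∞,0).

unbounded; (−∞, 0). Any h>0 works for λ=-6.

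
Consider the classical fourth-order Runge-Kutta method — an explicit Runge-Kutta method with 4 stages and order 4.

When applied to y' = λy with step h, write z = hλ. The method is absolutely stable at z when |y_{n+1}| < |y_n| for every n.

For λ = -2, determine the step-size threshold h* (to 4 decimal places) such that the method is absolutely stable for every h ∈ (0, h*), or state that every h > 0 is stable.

(-2.7853,0); λ=-2 ⇒ h* = 1.3926.

Test eqn y'=λy, z=hλ:
  order 4, 4-stage ⇒ R(z)=1+z+z^2/2+z^3/6+z^4/24
  (e.g. R(-0.7)=0.49784, |R|=0.49784)

Boundary: |R(x)|=1, x<0.
x=-0.7: |R|=0.4978
|R(-2.86)|=1.1186 |R(-2.13)|=0.3855 |R(-0.92)|=0.4033
Bisect:
  x_lo=-3.5707 |R|=2.9901  x_hi=-0.1530 |R|=0.8581
  mid=-1.86189 |R|=0.29641 →hi
  mid=-2.71632 |R|=0.90090 →hi
  mid=-3.14354 |R|=1.68883 →lo
  mid=-2.92993 |R|=1.24088 →lo
  mid=-2.82313 |R|=1.05855 →lo
  mid=-2.76972 |R|=0.97678 →hi
  mid=-2.79642 |R|=1.01691 →lo
  ...
  [-2.78537,-2.78516] ⇒ x*=-2.7853
So |R|<1 on (-2.7853, 0).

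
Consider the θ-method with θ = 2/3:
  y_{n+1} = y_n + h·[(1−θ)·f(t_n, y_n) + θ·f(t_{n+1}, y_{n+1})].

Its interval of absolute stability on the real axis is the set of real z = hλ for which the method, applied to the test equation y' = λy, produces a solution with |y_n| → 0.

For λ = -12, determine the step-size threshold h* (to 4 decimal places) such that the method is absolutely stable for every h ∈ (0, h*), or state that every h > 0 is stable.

(−∞, 0) — no finite endpoint. Any h>0 works for λ=-12.

With y'=λy (z=hλ):
  y_{n+1} = y_n + z·[1/3·y_n + 2/3·y_{n+1}] ⇒ (1 − 2/3z)y_{n+1} = (1 + 1/3z)y_n
  ⇒ R(z) = (1 + 1/3z)/(1 − 2/3z).

Solve |R(x)|<1 on ℝ⁻.
x=-1.39: |R|=0.2785
x=-2: |R|=0.1429
x=-10: |R|=0.3043
x=-100: |R|=0.4778
θ=2/3≥1/2 ⇒ |1+1/3x|<|1−2/3x| ∀x<0 ⇒ interval (−∞,0).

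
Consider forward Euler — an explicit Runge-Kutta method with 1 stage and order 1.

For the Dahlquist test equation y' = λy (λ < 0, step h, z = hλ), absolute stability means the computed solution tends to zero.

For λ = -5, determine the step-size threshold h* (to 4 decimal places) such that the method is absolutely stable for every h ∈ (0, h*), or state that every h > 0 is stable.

With y'=λy (z=hλ):
  order 1, 1-stage ⇒ R(z)=1+z
  (e.g. R(-1.78)=-0.78000, |R|=0.78000)

Boundary: |R(x)|=1, x<0.
x=-1.78: |R|=0.7800
|R(-2)|=1.0000 |R(-1.76)|=0.7600 |R(-0.89)|=0.1100
Bisect:
  x_lo=-2.3128 |R|=1.3128  x_hi=-0.0912 |R|=0.9088
  mid=-1.20200 |R|=0.20200 →hi
  mid=-1.75738 |R|=0.75738 →hi
  mid=-2.03507 |R|=1.03507 →lo
  mid=-1.89622 |R|=0.89622 →hi
  mid=-1.96564 |R|=0.96564 →hi
  mid=-2.00036 |R|=1.00036 →lo
  mid=-1.98300 |R|=0.98300 →hi
  mid=-1.99168 |R|=0.99168 →hi
  mid=-1.99602 |R|=0.99602 →hi
  ...
  [-2.00008,-1.99995] ⇒ x*=-2.0000
So |R|<1 on (-2.0000, 0).

(-2.0000,0); λ=-5 ⇒ h* = 0.4000.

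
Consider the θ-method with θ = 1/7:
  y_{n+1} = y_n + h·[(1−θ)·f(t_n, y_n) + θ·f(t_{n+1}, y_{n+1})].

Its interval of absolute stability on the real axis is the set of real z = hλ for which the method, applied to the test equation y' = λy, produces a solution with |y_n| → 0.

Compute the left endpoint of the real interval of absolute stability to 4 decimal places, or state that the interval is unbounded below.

Test eqn y'=λy, z=hλ:
  y_{n+1} = y_n + z·[6/7·y_n + 1/7·y_{n+1}] ⇒ (1 − 1/7z)y_{n+1} = (1 + 6/7z)y_n
  Hence R(z) = (1 + 6/7z)/(1 − 1/7z).

Boundary: |R(x)|=1, x<0.
x=-1.7: |R|=0.3678
R=−1: 1+6/7x = −1+1/7x ⇒ -5/7x=2 ⇒ x=2/(-5/7)=-2.8000
Confirm numerically:
  x=-2.731: |R|=0.96455 <1
  x=-1.763: |R|=0.40831 <1
  x=-1.329: |R|=0.11694 <1
  x=-1.121: |R|=0.03374 <1
  x=-3.316: |R|=1.25010 >1
  x=-3.123: |R|=1.15954 >1
  x=-2.826: |R|=1.01323 >1
So |R|<1 on (-2.8000, 0).

left endpoint -2.8000.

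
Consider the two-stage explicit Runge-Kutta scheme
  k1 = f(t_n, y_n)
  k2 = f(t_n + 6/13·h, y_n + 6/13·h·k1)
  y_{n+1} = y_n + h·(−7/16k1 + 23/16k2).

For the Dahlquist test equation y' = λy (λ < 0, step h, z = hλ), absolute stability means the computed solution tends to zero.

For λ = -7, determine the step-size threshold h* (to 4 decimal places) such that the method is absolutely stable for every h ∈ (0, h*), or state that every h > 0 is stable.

(-1.5072,0); λ=-7 ⇒ h* = (104/69)/7 = 0.2153.

With y'=λy (z=hλ):
  k1=λy_n ⇒ h·k1=z·y_n;  k2=λ(1+6/13z)y_n ⇒ h·k2=z(1+6/13z)y_n
  y_{n+1}/y_n = 1 − 7/16z + 23/16z(1+6/13z) = 1 + z + 69/104z²
  Hence R(z) = 1 + z + 69/104z².

Boundary: |R(x)|=1, x<0.
x=-1.66: |R|=1.1682
R=1: x+69/104x²=0 ⇒ x=−104/69=-1.5072; min R=1−1/(4·69/104)=0.6232>−1
Confirm numerically:
  x=-1.434: |R|=0.93031 <1
  x=-1.383: |R|=0.88600 <1
  x=-1.266: |R|=0.79737 <1
  x=-1.263: |R|=0.79533 <1
  x=-2.095: |R|=1.81695 >1
  x=-2.053: |R|=1.74336 >1
Interval (-1.5072, 0).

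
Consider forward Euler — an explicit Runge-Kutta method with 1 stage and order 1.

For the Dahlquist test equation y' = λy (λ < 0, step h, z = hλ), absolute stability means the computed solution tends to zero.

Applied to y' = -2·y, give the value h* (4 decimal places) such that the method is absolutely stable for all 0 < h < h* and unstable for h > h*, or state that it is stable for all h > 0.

(-2.0000,0); λ=-2 ⇒ h* = 1.0000.

Set f=λy, z=hλ:
  order 1, 1-stage ⇒ R(z)=1+z
  (e.g. R(-0.43)=0.57000, |R|=0.57000)

Boundary: |R(x)|=1, x<0.
x=-0.43: |R|=0.5700
|R(-1.75)|=0.7500 |R(-1.66)|=0.6600 |R(-0.99)|=0.0100
Bisect:
  x_lo=-2.3970 |R|=1.3970  x_hi=-0.1164 |R|=0.8836
  mid=-1.25672 |R|=0.25672 →hi
  mid=-1.82688 |R|=0.82688 →hi
  mid=-2.11196 |R|=1.11196 →lo
  mid=-1.96942 |R|=0.96942 →hi
  mid=-2.04069 |R|=1.04069 →lo
  mid=-2.00505 |R|=1.00505 →lo
  mid=-1.98723 |R|=0.98723 →hi
  mid=-1.99614 |R|=0.99614 →hi
  mid=-2.00060 |R|=1.00060 →lo
  ...
  [-2.00004,-1.99990] ⇒ x*=-2.0000
So |R|<1 on (-2.0000, 0).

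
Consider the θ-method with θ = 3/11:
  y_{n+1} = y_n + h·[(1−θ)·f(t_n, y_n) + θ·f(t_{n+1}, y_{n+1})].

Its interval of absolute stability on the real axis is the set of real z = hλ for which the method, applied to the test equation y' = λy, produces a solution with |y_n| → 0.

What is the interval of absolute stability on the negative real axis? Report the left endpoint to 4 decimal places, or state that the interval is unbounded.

Set f=λy, z=hλ:
  y_{n+1} = y_n + z·[8/11·y_n + 3/11·y_{n+1}] ⇒ (1 − 3/11z)y_{n+1} = (1 + 8/11z)y_n
  so R(z) = (1 + 8/11z)/(1 − 3/11z).

Boundary: |R(x)|=1, x<0.
x=-1.78: |R|=0.1983
R=−1: 1+8/11x = −1+3/11x ⇒ -5/11x=2 ⇒ x=2/(-5/11)=-4.4000
Confirm numerically:
  x=-3.657: |R|=0.83091 <1
  x=-3.173: |R|=0.70101 <1
  x=-2.737: |R|=0.56718 <1
  x=-2.714: |R|=0.55961 <1
  x=-4.807: |R|=1.08005 >1
  x=-4.744: |R|=1.06817 >1
  x=-4.688: |R|=1.05745 >1
Stable set (-4.4000, 0).

(-4.4000, 0).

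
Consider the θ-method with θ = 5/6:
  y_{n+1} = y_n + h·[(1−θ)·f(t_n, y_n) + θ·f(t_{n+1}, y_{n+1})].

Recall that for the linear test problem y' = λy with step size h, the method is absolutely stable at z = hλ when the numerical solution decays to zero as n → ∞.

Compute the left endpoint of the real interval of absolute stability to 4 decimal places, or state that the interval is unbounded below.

interval (−∞, 0).

Set f=λy, z=hλ:
  y_{n+1} = y_n + z·[1/6·y_n + 5/6·y_{n+1}] ⇒ (1 − 5/6z)y_{n+1} = (1 + 1/6z)y_n
  R(z) = (1 + 1/6z)/(1 − 5/6z).

Boundary: |R(x)|=1, x<0.
x=-1.7: |R|=0.2966
x=-2: |R|=0.2500
x=-10: |R|=0.0714
x=-100: |R|=0.1858
θ=5/6≥1/2 ⇒ |1+1/6x|<|1−5/6x| ∀x<0 ⇒ unbounded interval.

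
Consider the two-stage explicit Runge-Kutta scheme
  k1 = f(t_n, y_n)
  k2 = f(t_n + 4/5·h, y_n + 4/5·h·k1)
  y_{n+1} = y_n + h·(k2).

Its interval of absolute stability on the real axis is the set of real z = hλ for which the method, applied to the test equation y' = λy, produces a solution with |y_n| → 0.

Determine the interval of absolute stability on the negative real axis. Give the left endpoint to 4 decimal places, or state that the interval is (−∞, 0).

(-1.2500, 0).

With y'=λy (z=hλ):
  k1=λy_n ⇒ h·k1=z·y_n;  k2=λ(1+4/5z)y_n ⇒ h·k2=z(1+4/5z)y_n
  y_{n+1}/y_n = 1 + z(1+4/5z) = 1 + z + 4/5z²
  R(z) = 1 + z + 4/5z².

Boundary: |R(x)|=1, x<0.
x=-1.63: |R|=1.4955
R=1: x+4/5x²=0 ⇒ x=−5/4=-1.2500; min R=1−1/(4·4/5)=0.6875>−1
Confirm numerically:
  x=-1.229: |R|=0.97935 <1
  x=-0.692: |R|=0.69109 <1
  x=-0.549: |R|=0.69212 <1
  x=-1.793: |R|=1.77888 >1
  x=-1.768: |R|=1.73266 >1
  x=-1.395: |R|=1.16182 >1
Stable set (-1.2500, 0).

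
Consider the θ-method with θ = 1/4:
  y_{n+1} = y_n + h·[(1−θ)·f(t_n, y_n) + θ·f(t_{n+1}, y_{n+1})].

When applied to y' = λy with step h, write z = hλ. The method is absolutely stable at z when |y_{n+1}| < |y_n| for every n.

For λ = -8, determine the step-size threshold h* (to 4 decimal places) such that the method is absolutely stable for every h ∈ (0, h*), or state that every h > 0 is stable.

Test eqn y'=λy, z=hλ:
  y_{n+1} = y_n + z·[3/4·y_n + 1/4·y_{n+1}] ⇒ (1 − 1/4z)y_{n+1} = (1 + 3/4z)y_n
  so R(z) = (1 + 3/4z)/(1 − 1/4z).

Boundary: |R(x)|=1, x<0.
x=-1.19: |R|=0.0829
R=−1: 1+3/4x = −1+1/4x ⇒ -1/2x=2 ⇒ x=2/(-1/2)=-4.0000
Confirm numerically:
  x=-3.050: |R|=0.73050 <1
  x=-2.695: |R|=0.61016 <1
  x=-2.364: |R|=0.48586 <1
  x=-1.637: |R|=0.16161 <1
  x=-4.499: |R|=1.11743 >1
  x=-4.075: |R|=1.01858 >1
Stable set (-4.0000, 0).

(-4.0000,0); λ=-8 ⇒ h* = (4)/8 = 0.5000.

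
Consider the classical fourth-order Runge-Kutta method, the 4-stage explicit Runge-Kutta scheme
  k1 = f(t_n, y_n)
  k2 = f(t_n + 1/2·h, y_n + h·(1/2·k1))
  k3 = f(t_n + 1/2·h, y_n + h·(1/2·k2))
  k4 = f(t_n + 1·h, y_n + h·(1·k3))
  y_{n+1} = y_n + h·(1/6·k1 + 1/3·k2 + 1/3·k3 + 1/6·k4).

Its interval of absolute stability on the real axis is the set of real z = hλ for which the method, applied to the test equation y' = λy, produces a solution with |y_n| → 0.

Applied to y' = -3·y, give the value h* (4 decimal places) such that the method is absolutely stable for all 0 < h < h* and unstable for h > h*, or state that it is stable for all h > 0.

On y'=λy, z=hλ:
  order 4, 4-stage ⇒ R(z)=1+z+z^2/2+z^3/6+z^4/24
  (e.g. R(-0.47)=0.62518, |R|=0.62518)

Need |R(x)|<1, x<0.
x=-0.47: |R|=0.6252
|R(-2.87)|=1.1354 |R(-0.79)|=0.4561 |R(-0.59)|=0.5549
Bisect:
  x_lo=-3.1513 |R|=1.7075  x_hi=-0.3784 |R|=0.6850
  mid=-1.76486 |R|=0.28056 →hi
  mid=-2.45810 |R|=0.60882 →hi
  mid=-2.80472 |R|=1.02969 →lo
  mid=-2.63141 |R|=0.79172 →hi
  mid=-2.71806 |R|=0.90328 →hi
  mid=-2.76139 |R|=0.96456 →hi
  mid=-2.78306 |R|=0.99663 →hi
  ...
  [-2.78542,-2.78526] ⇒ x*=-2.7853
Interval (-2.7853, 0).

(-2.7853,0); λ=-3 ⇒ h* = 0.9284.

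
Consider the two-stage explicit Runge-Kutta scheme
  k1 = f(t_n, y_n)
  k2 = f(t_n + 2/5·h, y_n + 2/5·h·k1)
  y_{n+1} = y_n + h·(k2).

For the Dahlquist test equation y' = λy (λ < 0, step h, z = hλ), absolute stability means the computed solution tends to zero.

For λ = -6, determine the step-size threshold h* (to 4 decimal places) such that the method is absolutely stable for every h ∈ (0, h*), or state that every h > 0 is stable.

With y'=λy (z=hλ):
  k1=λy_n ⇒ h·k1=z·y_n;  k2=λ(1+2/5z)y_n ⇒ h·k2=z(1+2/5z)y_n
  y_{n+1}/y_n = 1 + z(1+2/5z) = 1 + z + 2/5z²
  Hence R(z) = 1 + z + 2/5z².

Need |R(x)|<1, x<0.
x=-0.61: |R|=0.5388
R=1: x+2/5x²=0 ⇒ x=−5/2=-2.5000; min R=1−1/(4·2/5)=0.3750>−1
Confirm numerically:
  x=-1.748: |R|=0.47420 <1
  x=-1.685: |R|=0.45069 <1
  x=-1.684: |R|=0.45034 <1
  x=-1.452: |R|=0.39132 <1
  x=-2.960: |R|=1.54464 >1
  x=-2.816: |R|=1.35594 >1
Interval (-2.5000, 0).

(-2.5000,0); λ=-6 ⇒ h* = (5/2)/6 = 0.4167.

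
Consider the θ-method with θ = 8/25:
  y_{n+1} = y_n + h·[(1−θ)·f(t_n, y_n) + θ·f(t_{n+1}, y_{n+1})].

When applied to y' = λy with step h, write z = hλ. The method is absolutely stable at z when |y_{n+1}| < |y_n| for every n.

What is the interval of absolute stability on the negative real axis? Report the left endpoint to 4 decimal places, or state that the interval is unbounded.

(-5.5556, 0).

On y'=λy, z=hλ:
  y_{n+1} = y_n + z·[17/25·y_n + 8/25·y_{n+1}] ⇒ (1 − 8/25z)y_{n+1} = (1 + 17/25z)y_n
  R(z) = (1 + 17/25z)/(1 − 8/25z).

Boundary: |R(x)|=1, x<0.
x=-1.02: |R|=0.2310
R=−1: 1+17/25x = −1+8/25x ⇒ -9/25x=2 ⇒ x=2/(-9/25)=-5.5556
Confirm numerically:
  x=-4.822: |R|=0.89616 <1
  x=-3.929: |R|=0.74059 <1
  x=-2.538: |R|=0.40054 <1
  x=-2.469: |R|=0.37927 <1
  x=-5.997: |R|=1.05444 >1
  x=-5.976: |R|=1.05197 >1
  x=-5.864: |R|=1.03860 >1
So |R|<1 on (-5.5556, 0).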